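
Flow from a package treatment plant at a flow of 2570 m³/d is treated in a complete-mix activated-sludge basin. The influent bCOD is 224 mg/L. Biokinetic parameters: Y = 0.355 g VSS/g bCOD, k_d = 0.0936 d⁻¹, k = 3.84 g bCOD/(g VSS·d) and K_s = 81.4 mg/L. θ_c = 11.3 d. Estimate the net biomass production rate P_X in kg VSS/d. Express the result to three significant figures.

From the Monod/SRT balance for a CMAS, S = K_s·(1+k_d θ_c)/[θ_c·(Y k − k_d) − 1] = 81.4 × (1 + 0.0936 × 11.3) / [11.3 × (0.355 × 3.84 − 0.0936) − 1] = 167.5 / 13.35 = 12.55 mg/L.
Observed yield with endogenous decay: Y_obs = Y / (1 + k_d·θ_c) = 0.355 / (1 + 0.0936 × 11.3) = 0.355 / 2.058 = 0.1725 g VSS/g bCOD.
Mass of bCOD removed per day: Q(S₀ − S) = 2570 × 211.5 g/m³ = 543.6 kg/d.
So the net sludge growth is P_X = 0.1725 × 543.6 = 93.78 kg VSS/d.

P_X ≈ 93.8 kg VSS/d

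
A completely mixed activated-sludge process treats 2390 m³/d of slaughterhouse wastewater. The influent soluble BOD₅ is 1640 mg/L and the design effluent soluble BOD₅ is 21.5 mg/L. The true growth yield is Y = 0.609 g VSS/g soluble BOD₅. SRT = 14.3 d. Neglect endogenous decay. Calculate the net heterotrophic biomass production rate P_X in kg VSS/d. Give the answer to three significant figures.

No decay correction is needed, so Y_obs = Y = 0.609.
Mass of soluble BOD₅ removed per day: Q(S₀ − S) = 2390 × 1618 g/m³ = 3868 kg/d.
P_X = Y_obs · Q(S₀ − S) = 0.6090 × 3868 = 2356 kg VSS/d.

P_X ≈ 2360 kg VSS/d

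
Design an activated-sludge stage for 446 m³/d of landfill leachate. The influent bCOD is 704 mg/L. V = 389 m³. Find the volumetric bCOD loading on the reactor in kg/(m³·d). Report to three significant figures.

L_v = Q S₀ / V = 446 × 704 × 10⁻³ / 389.0 = 0.8072 kg/(m³·d).

L_v ≈ 0.807 kg bCOD/(m³·d)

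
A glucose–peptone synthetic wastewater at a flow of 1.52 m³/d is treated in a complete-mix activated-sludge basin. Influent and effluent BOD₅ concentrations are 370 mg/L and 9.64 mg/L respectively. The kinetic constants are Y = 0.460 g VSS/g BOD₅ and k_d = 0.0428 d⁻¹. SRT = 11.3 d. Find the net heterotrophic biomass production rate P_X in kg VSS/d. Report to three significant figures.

P_X ≈ 0.170 kg VSS/d

Observed yield with endogenous decay: Y_obs = Y / (1 + k_d·θ_c) = 0.460 / (1 + 0.0428 × 11.3) = 0.460 / 1.484 = 0.3100 g VSS/g BOD₅.
Q·(S₀ − S) = 1.52 × (370 − 9.64) × 10⁻³ = 0.5477 kg/d removed.
So the net sludge growth is P_X = 0.3100 × 0.5477 = 0.1698 kg VSS/d.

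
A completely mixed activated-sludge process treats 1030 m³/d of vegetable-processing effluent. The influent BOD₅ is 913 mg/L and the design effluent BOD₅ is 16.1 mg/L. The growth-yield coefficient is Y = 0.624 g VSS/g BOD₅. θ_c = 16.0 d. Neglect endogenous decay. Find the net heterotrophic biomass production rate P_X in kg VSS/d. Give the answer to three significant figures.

P_X ≈ 576 kg VSS/d

With endogenous decay neglected, the observed yield equals the true yield: Y_obs = Y = 0.624 g VSS/g BOD₅.
Substrate removed = Q·(S₀ − S) = 1030 m³/d × (913 − 16.1) g/m³ = 9.24×10^5 g/d = 923.8 kg/d.
Net biomass production P_X = Y_obs × Q·(S₀ − S) = 0.6240 × 923.8 = 576.5 kg VSS/d.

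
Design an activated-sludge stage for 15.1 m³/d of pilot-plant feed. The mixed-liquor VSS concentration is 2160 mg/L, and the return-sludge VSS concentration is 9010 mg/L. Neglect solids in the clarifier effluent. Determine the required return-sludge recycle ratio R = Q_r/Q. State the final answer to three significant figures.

Mass balance around the secondary clarifier (neglecting effluent solids): R = X / (X_r − X) = 2160 / (9010 − 2160) = 0.3153.

R ≈ 0.315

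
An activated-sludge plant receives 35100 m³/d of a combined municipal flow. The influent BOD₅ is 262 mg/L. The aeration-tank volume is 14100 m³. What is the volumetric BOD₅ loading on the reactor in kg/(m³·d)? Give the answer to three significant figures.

L_v = Q S₀ / V = 35100 × 262 × 10⁻³ / 14100 = 0.6522 kg/(m³·d).

L_v ≈ 0.652 kg BOD₅/(m³·d)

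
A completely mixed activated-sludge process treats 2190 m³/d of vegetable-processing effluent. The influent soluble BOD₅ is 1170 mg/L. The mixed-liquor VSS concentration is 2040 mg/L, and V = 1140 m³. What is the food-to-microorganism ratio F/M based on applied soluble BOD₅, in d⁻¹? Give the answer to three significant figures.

F/M = applied load / biomass = Q·S₀/(V·X) = 2190 × 1170 / (1140 × 2040) = 1.102 d⁻¹.

F/M ≈ 1.10 d⁻¹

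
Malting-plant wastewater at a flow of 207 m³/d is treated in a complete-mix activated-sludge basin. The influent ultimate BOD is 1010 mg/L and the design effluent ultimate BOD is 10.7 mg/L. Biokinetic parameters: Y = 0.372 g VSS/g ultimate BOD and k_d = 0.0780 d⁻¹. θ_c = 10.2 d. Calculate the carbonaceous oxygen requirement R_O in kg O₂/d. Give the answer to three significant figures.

Y_obs = Y / (1 + k_d θ_c) = 0.372 / (1 + 0.0780 × 10.2) = 0.372 / 1.796 = 0.2072.
ΔS = 1010 − 10.7 = 999.3 mg/L, so the substrate removal rate is 207 × 999.3/1000 = 206.9 kg ultimate BOD/d.
Biomass synthesised: P_X = Y_obs × 206.9 = 42.85 kg VSS/d.
R_O = Q·ΔS − 1.42 P_X = 206.9 − 60.85 = 146.0 kg O₂/d.

R_O ≈ 146 kg O₂/d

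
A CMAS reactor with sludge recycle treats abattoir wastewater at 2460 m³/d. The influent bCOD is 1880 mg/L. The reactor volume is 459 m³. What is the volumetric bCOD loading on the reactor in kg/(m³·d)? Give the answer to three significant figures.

L_v ≈ 10.1 kg bCOD/(m³·d)

Applied bCOD load per unit volume = Q·S₀/V = (2460 × 1880/1000)/459.0 = 10.08 kg bCOD·m⁻³·d⁻¹.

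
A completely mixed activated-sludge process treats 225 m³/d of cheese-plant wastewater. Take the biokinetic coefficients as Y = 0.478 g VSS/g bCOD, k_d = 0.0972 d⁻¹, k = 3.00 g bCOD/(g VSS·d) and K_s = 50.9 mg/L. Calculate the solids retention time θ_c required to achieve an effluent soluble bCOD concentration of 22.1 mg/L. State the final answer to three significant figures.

θ_c ≈ 2.97 d

At the target effluent, Y k S/(K_s+S) = 0.478×3.00×22.1/73.00 = 0.4341 d⁻¹.
1/θ_c = 0.4341 − 0.0972 = 0.3369 d⁻¹, so θ_c = 2.968 d.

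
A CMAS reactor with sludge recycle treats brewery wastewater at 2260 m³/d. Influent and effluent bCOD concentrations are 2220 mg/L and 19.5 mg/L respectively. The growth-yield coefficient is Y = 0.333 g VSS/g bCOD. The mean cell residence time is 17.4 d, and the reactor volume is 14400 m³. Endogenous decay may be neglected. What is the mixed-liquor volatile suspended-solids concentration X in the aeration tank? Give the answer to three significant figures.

X ≈ 2000 mg/L

From V·X = Y·Q·(S₀ − S)·θ_c (decay neglected): X = 0.333 × 2260 × (2220 − 19.5) × 17.4 / 14400 = 2001 mg/L.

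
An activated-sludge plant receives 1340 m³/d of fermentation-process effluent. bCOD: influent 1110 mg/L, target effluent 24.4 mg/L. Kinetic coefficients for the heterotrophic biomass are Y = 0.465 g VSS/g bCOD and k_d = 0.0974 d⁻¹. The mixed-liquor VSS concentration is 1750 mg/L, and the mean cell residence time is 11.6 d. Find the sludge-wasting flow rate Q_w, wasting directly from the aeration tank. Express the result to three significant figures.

Steady-state biomass mass balance: V·X·(1 + k_d·θ_c) = Y·Q·(S₀ − S)·θ_c, so V = 0.465 × 1340 × (1110 − 24.4) × 11.6 / [1750 × (1 + 0.0974 × 11.6)] = 7.85×10^6 / 3727 = 2105 m³.
For wasting at MLVSS concentration, Q_w = V/θ_c = 2105/11.6 = 181.5 m³/d.

Q_w ≈ 181 m³/d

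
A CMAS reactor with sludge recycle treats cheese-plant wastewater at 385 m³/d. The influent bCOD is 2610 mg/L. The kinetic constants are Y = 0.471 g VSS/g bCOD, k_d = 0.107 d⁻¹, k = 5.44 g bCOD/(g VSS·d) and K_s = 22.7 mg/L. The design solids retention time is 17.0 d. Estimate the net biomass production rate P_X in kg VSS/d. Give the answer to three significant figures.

P_X ≈ 168 kg VSS/d

For a completely mixed reactor with recycle the Lawrence–McCarty relation gives S = K_s·(1 + k_d·θ_c) / [θ_c·(Y·k − k_d) − 1] = 22.7 × (1 + 0.107 × 17.0) / [17.0 × (0.471 × 5.44 − 0.107) − 1] = 63.99 / 40.74 = 1.571 mg/L.
The observed yield is Y_obs = Y/(1 + k_d·θ_c) = 0.471 / (1 + 0.107 × 17.0) = 0.471 / 2.819 = 0.1671 g VSS per g bCOD removed.
Q·(S₀ − S) = 385 × (2610 − 1.57) × 10⁻³ = 1004 kg/d removed.
Biomass produced: P_X = Y_obs·Q·ΔS = 0.1671 × 1004 ≈ 167.8 kg VSS/d.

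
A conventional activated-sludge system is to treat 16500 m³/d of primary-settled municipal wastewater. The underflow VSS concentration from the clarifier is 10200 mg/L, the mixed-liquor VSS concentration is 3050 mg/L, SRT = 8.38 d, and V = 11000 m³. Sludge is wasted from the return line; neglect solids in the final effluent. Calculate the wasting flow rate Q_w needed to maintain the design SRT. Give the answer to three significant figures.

Q_w ≈ 393 m³/d

θ_c = V·X/(Q_w·X_r) when wasting from the recycle, so Q_w = V·X/(θ_c·X_r) = 11000 × 3050 / (8.38 × 10200) = 392.5 m³/d.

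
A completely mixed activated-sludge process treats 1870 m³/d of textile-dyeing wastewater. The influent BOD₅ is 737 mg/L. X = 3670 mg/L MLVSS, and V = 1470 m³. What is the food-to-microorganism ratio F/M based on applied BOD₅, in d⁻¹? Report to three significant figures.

F/M ≈ 0.255 d⁻¹

F/M = Q·S₀ / (V·X) = 1870 × 737 / (1470 × 3670) = 0.2555 g BOD₅·(g VSS·d)⁻¹.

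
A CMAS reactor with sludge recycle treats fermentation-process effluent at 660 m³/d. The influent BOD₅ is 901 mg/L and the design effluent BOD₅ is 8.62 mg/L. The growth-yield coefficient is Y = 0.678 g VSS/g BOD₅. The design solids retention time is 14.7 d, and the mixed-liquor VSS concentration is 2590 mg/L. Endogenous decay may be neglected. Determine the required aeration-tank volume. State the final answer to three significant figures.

V·X = Y·Q·ΔS·θ_c gives V = 0.678 × 660 × (901 − 8.62) × 14.7 / 2590 = 2266 m³.

V ≈ 2270 m³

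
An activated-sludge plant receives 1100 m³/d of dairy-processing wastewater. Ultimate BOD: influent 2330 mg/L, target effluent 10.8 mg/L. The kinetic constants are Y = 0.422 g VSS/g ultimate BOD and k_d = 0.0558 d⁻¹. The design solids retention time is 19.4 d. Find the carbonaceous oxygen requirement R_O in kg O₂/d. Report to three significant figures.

R_O ≈ 1820 kg O₂/d

Y_obs = Y / (1 + k_d θ_c) = 0.422 / (1 + 0.0558 × 19.4) = 0.422 / 2.083 = 0.2026.
Mass of ultimate BOD removed per day: Q(S₀ − S) = 1100 × 2319 g/m³ = 2551 kg/d.
Biomass synthesised: P_X = Y_obs × 2551 = 517.0 kg VSS/d.
R_O = Q·(S₀ − S) − 1.42·P_X = 2551 − 1.42 × 517.0 = 1817 kg O₂/d.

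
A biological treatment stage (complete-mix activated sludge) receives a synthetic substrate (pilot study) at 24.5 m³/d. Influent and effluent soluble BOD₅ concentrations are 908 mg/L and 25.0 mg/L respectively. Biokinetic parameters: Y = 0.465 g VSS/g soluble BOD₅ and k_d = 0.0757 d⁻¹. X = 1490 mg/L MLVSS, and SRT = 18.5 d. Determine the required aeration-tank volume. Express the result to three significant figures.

V ≈ 52.0 m³

From the SRT design equation V = Y Q (S₀−S) θ_c / [X (1 + k_d θ_c)] = 0.465 × 24.5 × (908 − 25.0) × 18.5 / [1490 × (1 + 0.0757 × 18.5)] = 1.86×10^5 / 3577 = 52.03 m³.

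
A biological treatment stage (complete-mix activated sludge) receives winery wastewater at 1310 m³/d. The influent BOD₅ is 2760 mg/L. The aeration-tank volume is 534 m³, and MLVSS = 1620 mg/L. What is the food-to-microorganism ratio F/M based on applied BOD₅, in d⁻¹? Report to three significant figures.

F/M = Q·S₀ / (V·X) = 1310 × 2760 / (534.0 × 1620) = 4.179 g BOD₅·(g VSS·d)⁻¹.

F/M ≈ 4.18 d⁻¹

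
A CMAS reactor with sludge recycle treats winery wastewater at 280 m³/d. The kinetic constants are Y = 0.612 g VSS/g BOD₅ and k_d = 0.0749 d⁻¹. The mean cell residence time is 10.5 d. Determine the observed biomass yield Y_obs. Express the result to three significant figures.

Y_obs = Y / (1 + k_d θ_c) = 0.612 / (1 + 0.0749 × 10.5) = 0.612 / 1.786 = 0.3426.

Y_obs ≈ 0.343 g VSS/g BOD₅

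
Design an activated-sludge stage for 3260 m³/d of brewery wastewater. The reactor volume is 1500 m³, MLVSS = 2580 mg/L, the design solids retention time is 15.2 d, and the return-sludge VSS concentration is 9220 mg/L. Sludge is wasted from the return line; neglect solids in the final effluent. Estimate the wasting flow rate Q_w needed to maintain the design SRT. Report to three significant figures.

Q_w ≈ 27.6 m³/d

Q_w = (V·X)/(θ_c X_r) = 1500 × 2580 / (15.2 × 9220) = 27.61 m³/d.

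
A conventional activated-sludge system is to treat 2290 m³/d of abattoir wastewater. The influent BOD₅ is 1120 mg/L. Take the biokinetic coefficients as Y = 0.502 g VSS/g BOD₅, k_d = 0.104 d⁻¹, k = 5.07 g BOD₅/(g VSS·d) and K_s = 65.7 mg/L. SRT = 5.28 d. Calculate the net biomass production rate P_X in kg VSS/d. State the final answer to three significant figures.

P_X ≈ 825 kg VSS/d

For a completely mixed reactor with recycle the Lawrence–McCarty relation gives S = K_s·(1 + k_d·θ_c) / [θ_c·(Y·k − k_d) − 1] = 65.7 × (1 + 0.104 × 5.28) / [5.28 × (0.502 × 5.07 − 0.104) − 1] = 101.8 / 11.89 = 8.560 mg/L.
The observed yield is Y_obs = Y/(1 + k_d·θ_c) = 0.502 / (1 + 0.104 × 5.28) = 0.502 / 1.549 = 0.3241 g VSS per g BOD₅ removed.
Substrate removed = Q·(S₀ − S) = 2290 m³/d × (1120 − 8.56) g/m³ = 2.55×10^6 g/d = 2545 kg/d.
Net biomass production P_X = Y_obs × Q·(S₀ − S) = 0.3241 × 2545 = 824.8 kg VSS/d.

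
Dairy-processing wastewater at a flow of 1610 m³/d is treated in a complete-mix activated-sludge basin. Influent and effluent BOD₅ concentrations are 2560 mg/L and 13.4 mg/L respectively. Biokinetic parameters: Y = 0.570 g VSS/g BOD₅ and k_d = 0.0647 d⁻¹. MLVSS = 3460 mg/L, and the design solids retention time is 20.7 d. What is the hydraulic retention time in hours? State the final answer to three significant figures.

τ ≈ 89.1 h

Steady-state biomass mass balance: V·X·(1 + k_d·θ_c) = Y·Q·(S₀ − S)·θ_c, so V = 0.570 × 1610 × (2560 − 13.4) × 20.7 / [3460 × (1 + 0.0647 × 20.7)] = 4.84×10^7 / 8094 = 5977 m³.
HRT = V/Q = 5977 m³ / 1610 m³·d⁻¹ = 3.712 d × 24 = 89.10 h.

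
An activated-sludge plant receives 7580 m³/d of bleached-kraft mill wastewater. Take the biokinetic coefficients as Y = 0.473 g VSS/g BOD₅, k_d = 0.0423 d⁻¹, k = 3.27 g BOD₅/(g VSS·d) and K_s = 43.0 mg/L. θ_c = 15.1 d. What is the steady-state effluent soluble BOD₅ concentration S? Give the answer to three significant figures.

For a completely mixed reactor with recycle the Lawrence–McCarty relation gives S = K_s·(1 + k_d·θ_c) / [θ_c·(Y·k − k_d) − 1] = 43.0 × (1 + 0.0423 × 15.1) / [15.1 × (0.473 × 3.27 − 0.0423) − 1] = 70.47 / 21.72 = 3.245 mg/L.

S ≈ 3.24 mg/L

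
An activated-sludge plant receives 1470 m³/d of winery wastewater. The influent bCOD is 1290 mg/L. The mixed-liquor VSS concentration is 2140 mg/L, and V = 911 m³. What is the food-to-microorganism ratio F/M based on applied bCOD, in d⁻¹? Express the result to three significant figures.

F/M ≈ 0.973 d⁻¹

F/M = Q·S₀ / (V·X) = 1470 × 1290 / (911.0 × 2140) = 0.9727 g bCOD·(g VSS·d)⁻¹.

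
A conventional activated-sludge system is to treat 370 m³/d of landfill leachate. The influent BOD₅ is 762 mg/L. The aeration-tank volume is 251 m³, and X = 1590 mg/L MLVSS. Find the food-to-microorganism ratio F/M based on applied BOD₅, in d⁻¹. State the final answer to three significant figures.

F/M ≈ 0.706 d⁻¹

Food-to-microorganism ratio F/M = Q S₀ / (V X) = 370 × 762 / (251.0 × 1590) = 0.7065 d⁻¹.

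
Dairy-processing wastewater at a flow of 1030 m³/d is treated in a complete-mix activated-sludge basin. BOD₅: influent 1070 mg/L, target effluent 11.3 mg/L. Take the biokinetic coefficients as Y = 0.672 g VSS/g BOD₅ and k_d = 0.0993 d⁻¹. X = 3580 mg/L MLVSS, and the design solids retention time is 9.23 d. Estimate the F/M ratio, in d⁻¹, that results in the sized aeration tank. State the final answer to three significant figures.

From the SRT design equation V = Y Q (S₀−S) θ_c / [X (1 + k_d θ_c)] = 0.672 × 1030 × (1070 − 11.3) × 9.23 / [3580 × (1 + 0.0993 × 9.23)] = 6.76×10^6 / 6861 = 985.8 m³.
Food-to-microorganism ratio F/M = Q S₀ / (V X) = 1030 × 1070 / (985.8 × 3580) = 0.3123 d⁻¹.

F/M ≈ 0.312 d⁻¹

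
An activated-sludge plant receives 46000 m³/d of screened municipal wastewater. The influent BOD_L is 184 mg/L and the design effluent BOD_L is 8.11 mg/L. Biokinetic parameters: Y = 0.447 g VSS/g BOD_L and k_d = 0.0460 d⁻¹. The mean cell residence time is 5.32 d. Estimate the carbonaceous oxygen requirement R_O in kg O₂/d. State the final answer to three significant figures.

Correct the yield for decay: Y_obs = Y/(1 + k_d θ_c) = 0.447 / (1 + 0.0460 × 5.32) = 0.447 / 1.245 = 0.3591.
Mass of BOD_L removed per day: Q(S₀ − S) = 46000 × 175.9 g/m³ = 8091 kg/d.
Biomass synthesised: P_X = Y_obs × 8091 = 2906 kg VSS/d.
R_O = Q·ΔS − 1.42 P_X = 8091 − 4126 = 3965 kg O₂/d.

R_O ≈ 3960 kg O₂/d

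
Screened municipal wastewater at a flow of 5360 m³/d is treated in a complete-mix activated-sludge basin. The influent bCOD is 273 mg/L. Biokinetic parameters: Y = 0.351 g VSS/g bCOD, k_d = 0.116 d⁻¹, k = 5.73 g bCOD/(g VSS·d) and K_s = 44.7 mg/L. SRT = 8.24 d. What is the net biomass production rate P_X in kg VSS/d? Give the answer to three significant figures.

P_X ≈ 257 kg VSS/d

Effluent substrate depends only on kinetics and SRT: S = K_s(1 + k_d θ_c) / [θ_c(Yk − k_d) − 1] = 44.7 × (1 + 0.116 × 8.24) / [8.24 × (0.351 × 5.73 − 0.116) − 1] = 87.43 / 14.62 = 5.981 mg/L.
Correct the yield for decay: Y_obs = Y/(1 + k_d θ_c) = 0.351 / (1 + 0.116 × 8.24) = 0.351 / 1.956 = 0.1795.
Substrate removed = Q·(S₀ − S) = 5360 m³/d × (273 − 5.98) g/m³ = 1.43×10^6 g/d = 1431 kg/d.
Biomass produced: P_X = Y_obs·Q·ΔS = 0.1795 × 1431 ≈ 256.9 kg VSS/d.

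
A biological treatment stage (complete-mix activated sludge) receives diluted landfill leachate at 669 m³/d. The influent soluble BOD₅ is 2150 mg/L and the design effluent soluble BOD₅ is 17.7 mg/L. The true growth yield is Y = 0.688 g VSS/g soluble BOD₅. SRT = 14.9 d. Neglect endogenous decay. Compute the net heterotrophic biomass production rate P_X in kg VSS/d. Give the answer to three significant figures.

Since k_d ≈ 0, Y_obs = Y = 0.688 g VSS/g soluble BOD₅.
Substrate removed = Q·(S₀ − S) = 669 m³/d × (2150 − 17.7) g/m³ = 1.43×10^6 g/d = 1427 kg/d.
Net biomass production P_X = Y_obs × Q·(S₀ − S) = 0.6880 × 1427 = 981.4 kg VSS/d.

P_X ≈ 981 kg VSS/d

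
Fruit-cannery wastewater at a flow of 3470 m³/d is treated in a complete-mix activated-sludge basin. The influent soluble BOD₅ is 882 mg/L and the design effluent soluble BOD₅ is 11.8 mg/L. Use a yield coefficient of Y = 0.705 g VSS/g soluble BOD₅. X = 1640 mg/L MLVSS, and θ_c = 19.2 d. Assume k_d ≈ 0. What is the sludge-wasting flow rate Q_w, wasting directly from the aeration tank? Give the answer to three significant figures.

Q_w ≈ 1300 m³/d

With k_d = 0 the design equation reduces to V = Y Q (S₀−S) θ_c / X = 0.705 × 3470 × (882 − 11.8) × 19.2 / 1640 = 24923 m³.
With mixed-liquor wasting, θ_c = V/Q_w, so Q_w = V/θ_c = 24923/19.2 = 1298 m³/d.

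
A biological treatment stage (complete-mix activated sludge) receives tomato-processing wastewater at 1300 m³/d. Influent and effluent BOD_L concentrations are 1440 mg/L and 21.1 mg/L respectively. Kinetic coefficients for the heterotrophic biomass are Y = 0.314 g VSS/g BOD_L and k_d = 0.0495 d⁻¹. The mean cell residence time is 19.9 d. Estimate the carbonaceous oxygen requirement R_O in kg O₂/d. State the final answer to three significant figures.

R_O ≈ 1430 kg O₂/d

Observed yield with endogenous decay: Y_obs = Y / (1 + k_d·θ_c) = 0.314 / (1 + 0.0495 × 19.9) = 0.314 / 1.985 = 0.1582 g VSS/g BOD_L.
Q·(S₀ − S) = 1300 × (1440 − 21.1) × 10⁻³ = 1845 kg/d removed.
Biomass synthesised: P_X = Y_obs × 1845 = 291.8 kg VSS/d.
R_O = Q·ΔS − 1.42 P_X = 1845 − 414.3 = 1430 kg O₂/d.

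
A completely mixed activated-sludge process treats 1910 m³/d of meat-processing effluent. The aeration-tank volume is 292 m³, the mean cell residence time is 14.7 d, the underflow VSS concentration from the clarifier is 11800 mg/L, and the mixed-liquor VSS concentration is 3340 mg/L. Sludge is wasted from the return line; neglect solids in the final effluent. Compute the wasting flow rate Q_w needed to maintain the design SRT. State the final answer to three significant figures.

Q_w ≈ 5.62 m³/d

Q_w = (V·X)/(θ_c X_r) = 292.0 × 3340 / (14.7 × 11800) = 5.623 m³/d.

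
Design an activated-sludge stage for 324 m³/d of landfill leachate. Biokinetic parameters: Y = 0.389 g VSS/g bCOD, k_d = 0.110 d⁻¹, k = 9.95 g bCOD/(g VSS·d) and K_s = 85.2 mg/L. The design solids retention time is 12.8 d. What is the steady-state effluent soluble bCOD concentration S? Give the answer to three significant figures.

For a completely mixed reactor with recycle the Lawrence–McCarty relation gives S = K_s·(1 + k_d·θ_c) / [θ_c·(Y·k − k_d) − 1] = 85.2 × (1 + 0.110 × 12.8) / [12.8 × (0.389 × 9.95 − 0.110) − 1] = 205.2 / 47.14 = 4.353 mg/L.

S ≈ 4.35 mg/L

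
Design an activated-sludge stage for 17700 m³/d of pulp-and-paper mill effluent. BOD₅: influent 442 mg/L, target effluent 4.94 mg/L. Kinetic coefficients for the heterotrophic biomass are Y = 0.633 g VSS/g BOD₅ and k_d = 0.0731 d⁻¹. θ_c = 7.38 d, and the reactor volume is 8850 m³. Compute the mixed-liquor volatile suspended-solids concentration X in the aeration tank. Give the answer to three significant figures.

X = Y·Q·ΔS·θ_c / [V·(1 + k_d θ_c)] = 0.633 × 17700 × (442 − 4.94) × 7.38 / [8850 × (1 + 0.0731 × 7.38)] = 2653 mg/L.

X ≈ 2650 mg/L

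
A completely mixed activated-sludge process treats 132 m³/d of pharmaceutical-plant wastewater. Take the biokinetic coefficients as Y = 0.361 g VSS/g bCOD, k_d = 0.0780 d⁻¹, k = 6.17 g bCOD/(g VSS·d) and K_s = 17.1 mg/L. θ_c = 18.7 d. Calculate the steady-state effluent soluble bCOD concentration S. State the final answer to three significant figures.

Effluent substrate depends only on kinetics and SRT: S = K_s(1 + k_d θ_c) / [θ_c(Yk − k_d) − 1] = 17.1 × (1 + 0.0780 × 18.7) / [18.7 × (0.361 × 6.17 − 0.0780) − 1] = 42.04 / 39.19 = 1.073 mg/L.

S ≈ 1.07 mg/L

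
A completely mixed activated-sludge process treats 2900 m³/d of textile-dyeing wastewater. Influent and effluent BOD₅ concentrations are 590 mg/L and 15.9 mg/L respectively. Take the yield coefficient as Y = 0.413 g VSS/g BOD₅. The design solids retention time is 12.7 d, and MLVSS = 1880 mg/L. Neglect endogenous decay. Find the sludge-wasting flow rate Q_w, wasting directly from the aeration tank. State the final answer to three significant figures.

With k_d = 0 the design equation reduces to V = Y Q (S₀−S) θ_c / X = 0.413 × 2900 × (590 − 15.9) × 12.7 / 1880 = 4645 m³.
With mixed-liquor wasting, θ_c = V/Q_w, so Q_w = V/θ_c = 4645/12.7 = 365.7 m³/d.

Q_w ≈ 366 m³/d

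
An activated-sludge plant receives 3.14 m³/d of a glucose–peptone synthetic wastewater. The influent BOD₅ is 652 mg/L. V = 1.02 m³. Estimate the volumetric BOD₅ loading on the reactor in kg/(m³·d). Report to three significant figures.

Applied BOD₅ load per unit volume = Q·S₀/V = (3.14 × 652/1000)/1.020 = 2.007 kg BOD₅·m⁻³·d⁻¹.

L_v ≈ 2.01 kg BOD₅/(m³·d)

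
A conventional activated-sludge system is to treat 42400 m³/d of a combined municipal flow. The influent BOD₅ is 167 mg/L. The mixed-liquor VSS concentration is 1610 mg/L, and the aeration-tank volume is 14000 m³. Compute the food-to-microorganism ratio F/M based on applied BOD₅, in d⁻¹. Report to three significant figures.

F/M = Q·S₀ / (V·X) = 42400 × 167 / (14000 × 1610) = 0.3141 g BOD₅·(g VSS·d)⁻¹.

F/M ≈ 0.314 d⁻¹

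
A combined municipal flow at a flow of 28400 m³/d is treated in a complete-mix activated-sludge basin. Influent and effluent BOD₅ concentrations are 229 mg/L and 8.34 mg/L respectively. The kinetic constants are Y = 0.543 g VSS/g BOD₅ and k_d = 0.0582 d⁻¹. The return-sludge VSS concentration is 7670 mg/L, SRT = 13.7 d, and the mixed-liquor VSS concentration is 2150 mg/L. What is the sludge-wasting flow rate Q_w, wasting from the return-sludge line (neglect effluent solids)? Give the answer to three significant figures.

Q_w ≈ 247 m³/d

From the SRT design equation V = Y Q (S₀−S) θ_c / [X (1 + k_d θ_c)] = 0.543 × 28400 × (229 − 8.34) × 13.7 / [2150 × (1 + 0.0582 × 13.7)] = 4.66×10^7 / 3864 = 12064 m³.
Q_w = (V·X)/(θ_c X_r) = 12064 × 2150 / (13.7 × 7670) = 246.8 m³/d.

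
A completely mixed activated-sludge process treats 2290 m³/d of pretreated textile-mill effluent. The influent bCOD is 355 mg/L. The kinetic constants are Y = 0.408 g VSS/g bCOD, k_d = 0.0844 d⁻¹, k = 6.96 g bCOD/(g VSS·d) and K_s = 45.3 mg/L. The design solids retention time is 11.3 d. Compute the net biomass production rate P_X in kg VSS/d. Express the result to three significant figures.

Effluent substrate depends only on kinetics and SRT: S = K_s(1 + k_d θ_c) / [θ_c(Yk − k_d) − 1] = 45.3 × (1 + 0.0844 × 11.3) / [11.3 × (0.408 × 6.96 − 0.0844) − 1] = 88.50 / 30.13 = 2.937 mg/L.
Correct the yield for decay: Y_obs = Y/(1 + k_d θ_c) = 0.408 / (1 + 0.0844 × 11.3) = 0.408 / 1.954 = 0.2088.
Substrate removed = Q·(S₀ − S) = 2290 m³/d × (355 − 2.94) g/m³ = 8.06×10^5 g/d = 806.2 kg/d.
Net biomass production P_X = Y_obs × Q·(S₀ − S) = 0.2088 × 806.2 = 168.4 kg VSS/d.

P_X ≈ 168 kg VSS/d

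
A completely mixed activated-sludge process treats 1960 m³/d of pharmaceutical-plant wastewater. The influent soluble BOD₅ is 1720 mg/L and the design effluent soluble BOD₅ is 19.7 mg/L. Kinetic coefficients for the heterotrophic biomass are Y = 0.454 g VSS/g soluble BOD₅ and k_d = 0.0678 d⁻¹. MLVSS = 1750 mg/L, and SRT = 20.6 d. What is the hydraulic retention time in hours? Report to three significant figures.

From the SRT design equation V = Y Q (S₀−S) θ_c / [X (1 + k_d θ_c)] = 0.454 × 1960 × (1720 − 19.7) × 20.6 / [1750 × (1 + 0.0678 × 20.6)] = 3.12×10^7 / 4194 = 7431 m³.
HRT = V/Q = 7431 m³ / 1960 m³·d⁻¹ = 3.791 d × 24 = 90.99 h.

τ ≈ 91.0 h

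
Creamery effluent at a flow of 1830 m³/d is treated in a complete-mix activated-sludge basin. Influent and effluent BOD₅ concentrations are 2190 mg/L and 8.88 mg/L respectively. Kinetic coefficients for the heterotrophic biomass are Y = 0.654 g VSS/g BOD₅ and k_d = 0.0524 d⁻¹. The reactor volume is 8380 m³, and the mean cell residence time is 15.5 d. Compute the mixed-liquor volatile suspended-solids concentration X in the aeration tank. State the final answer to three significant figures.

X ≈ 2660 mg/L

X = Y·Q·ΔS·θ_c / [V·(1 + k_d θ_c)] = 0.654 × 1830 × (2190 − 8.88) × 15.5 / [8380 × (1 + 0.0524 × 15.5)] = 2664 mg/L.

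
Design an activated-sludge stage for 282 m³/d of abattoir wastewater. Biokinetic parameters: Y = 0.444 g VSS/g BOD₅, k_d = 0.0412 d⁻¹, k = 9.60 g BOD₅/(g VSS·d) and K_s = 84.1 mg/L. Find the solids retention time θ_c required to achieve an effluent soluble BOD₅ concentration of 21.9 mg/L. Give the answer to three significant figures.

θ_c ≈ 1.19 d

At the target effluent, Y k S/(K_s+S) = 0.444×9.60×21.9/106.0 = 0.8806 d⁻¹.
Then 1/θ_c = μ − k_d = 0.8806 − 0.0412 = 0.8394 d⁻¹, giving θ_c = 1.191 d.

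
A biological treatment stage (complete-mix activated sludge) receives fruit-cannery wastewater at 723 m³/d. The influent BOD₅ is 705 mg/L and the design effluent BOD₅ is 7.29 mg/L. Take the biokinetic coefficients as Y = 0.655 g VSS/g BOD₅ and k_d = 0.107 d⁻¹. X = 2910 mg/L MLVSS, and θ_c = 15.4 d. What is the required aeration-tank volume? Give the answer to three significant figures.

V ≈ 660 m³

Steady-state biomass mass balance: V·X·(1 + k_d·θ_c) = Y·Q·(S₀ − S)·θ_c, so V = 0.655 × 723 × (705 − 7.29) × 15.4 / [2910 × (1 + 0.107 × 15.4)] = 5.09×10^6 / 7705 = 660.4 m³.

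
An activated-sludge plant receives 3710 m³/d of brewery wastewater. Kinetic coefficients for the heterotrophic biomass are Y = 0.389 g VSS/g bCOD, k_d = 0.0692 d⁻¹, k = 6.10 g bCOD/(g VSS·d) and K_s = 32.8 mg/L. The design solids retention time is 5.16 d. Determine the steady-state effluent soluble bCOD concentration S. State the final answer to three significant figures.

Effluent substrate depends only on kinetics and SRT: S = K_s(1 + k_d θ_c) / [θ_c(Yk − k_d) − 1] = 32.8 × (1 + 0.0692 × 5.16) / [5.16 × (0.389 × 6.10 − 0.0692) − 1] = 44.51 / 10.89 = 4.089 mg/L.

S ≈ 4.09 mg/L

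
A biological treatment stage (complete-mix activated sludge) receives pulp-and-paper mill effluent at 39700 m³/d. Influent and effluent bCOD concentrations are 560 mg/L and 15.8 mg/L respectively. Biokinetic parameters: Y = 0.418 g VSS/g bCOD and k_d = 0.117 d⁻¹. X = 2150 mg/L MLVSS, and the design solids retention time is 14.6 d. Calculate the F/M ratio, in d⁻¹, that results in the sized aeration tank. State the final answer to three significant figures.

Steady-state biomass mass balance: V·X·(1 + k_d·θ_c) = Y·Q·(S₀ − S)·θ_c, so V = 0.418 × 39700 × (560 − 15.8) × 14.6 / [2150 × (1 + 0.117 × 14.6)] = 1.32×10^8 / 5823 = 22644 m³.
F/M = applied load / biomass = Q·S₀/(V·X) = 39700 × 560 / (22644 × 2150) = 0.4566 d⁻¹.

F/M ≈ 0.457 d⁻¹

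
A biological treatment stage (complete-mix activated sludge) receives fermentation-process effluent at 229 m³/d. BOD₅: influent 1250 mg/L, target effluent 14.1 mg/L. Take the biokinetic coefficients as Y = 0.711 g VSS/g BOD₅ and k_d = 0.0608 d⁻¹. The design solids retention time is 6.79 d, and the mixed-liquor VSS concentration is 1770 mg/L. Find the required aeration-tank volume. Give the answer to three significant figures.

V ≈ 546 m³

Rearranging the biomass balance for a CMAS with decay, V = Y·Q·ΔS·θ_c / [X·(1+k_d θ_c)] = 0.711 × 229 × (1250 − 14.1) × 6.79 / [1770 × (1 + 0.0608 × 6.79)] = 1.37×10^6 / 2501 = 546.4 m³.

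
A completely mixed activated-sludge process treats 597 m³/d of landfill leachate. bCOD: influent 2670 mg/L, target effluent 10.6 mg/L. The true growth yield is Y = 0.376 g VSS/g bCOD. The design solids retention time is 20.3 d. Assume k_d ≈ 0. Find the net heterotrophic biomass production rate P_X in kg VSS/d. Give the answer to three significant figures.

P_X ≈ 597 kg VSS/d

With endogenous decay neglected, the observed yield equals the true yield: Y_obs = Y = 0.376 g VSS/g bCOD.
Mass of bCOD removed per day: Q(S₀ − S) = 597 × 2659 g/m³ = 1588 kg/d.
Net biomass production P_X = Y_obs × Q·(S₀ − S) = 0.3760 × 1588 = 597.0 kg VSS/d.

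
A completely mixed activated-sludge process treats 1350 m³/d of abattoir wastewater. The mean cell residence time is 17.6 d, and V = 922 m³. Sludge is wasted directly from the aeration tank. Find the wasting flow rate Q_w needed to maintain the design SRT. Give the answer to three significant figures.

With mixed-liquor wasting, θ_c = V/Q_w, so Q_w = V/θ_c = 922.0/17.6 = 52.39 m³/d.

Q_w ≈ 52.4 m³/d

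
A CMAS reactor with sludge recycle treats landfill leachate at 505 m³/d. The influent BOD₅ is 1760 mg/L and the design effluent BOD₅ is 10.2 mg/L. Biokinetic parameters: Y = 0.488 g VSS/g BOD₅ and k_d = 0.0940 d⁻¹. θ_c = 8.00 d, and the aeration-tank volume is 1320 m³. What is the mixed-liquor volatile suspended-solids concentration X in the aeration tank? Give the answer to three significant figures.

Solving the biomass balance for X: X = Y Q (S₀−S) θ_c / [V (1+k_d θ_c)] = 0.488 × 505 × (1760 − 10.2) × 8.00 / [1320 × (1 + 0.0940 × 8.00)] = 1492 mg/L.

X ≈ 1490 mg/L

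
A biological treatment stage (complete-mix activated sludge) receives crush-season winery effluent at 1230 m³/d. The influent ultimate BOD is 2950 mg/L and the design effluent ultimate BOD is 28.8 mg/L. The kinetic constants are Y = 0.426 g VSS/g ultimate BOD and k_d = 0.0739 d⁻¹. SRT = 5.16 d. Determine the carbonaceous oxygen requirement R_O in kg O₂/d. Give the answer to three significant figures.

Y_obs = Y / (1 + k_d θ_c) = 0.426 / (1 + 0.0739 × 5.16) = 0.426 / 1.381 = 0.3084.
Mass of ultimate BOD removed per day: Q(S₀ − S) = 1230 × 2921 g/m³ = 3593 kg/d.
Biomass synthesised: P_X = Y_obs × 3593 = 1108 kg VSS/d.
R_O = Q·(S₀ − S) − 1.42·P_X = 3593 − 1.42 × 1108 = 2020 kg O₂/d.

R_O ≈ 2020 kg O₂/d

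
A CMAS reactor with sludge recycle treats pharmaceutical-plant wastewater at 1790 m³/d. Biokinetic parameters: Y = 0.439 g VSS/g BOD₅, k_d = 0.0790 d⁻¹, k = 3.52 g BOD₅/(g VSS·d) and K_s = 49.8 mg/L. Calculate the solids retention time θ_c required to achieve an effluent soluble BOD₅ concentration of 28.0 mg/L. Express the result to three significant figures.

θ_c ≈ 2.10 d

Specific growth rate at S = 28.0 mg/L: μ = YkS/(K_s+S) = 0.439·3.52·28.0/(49.8+28.0) = 0.5561 d⁻¹.
θ_c = 1/(μ − k_d) = 1/(0.5561 − 0.0790) = 1/0.4771 = 2.096 d.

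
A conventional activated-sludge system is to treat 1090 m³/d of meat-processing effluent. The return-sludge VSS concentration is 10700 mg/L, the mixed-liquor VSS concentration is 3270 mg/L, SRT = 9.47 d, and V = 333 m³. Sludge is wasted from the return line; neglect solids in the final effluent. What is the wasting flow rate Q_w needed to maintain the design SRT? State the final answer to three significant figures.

Q_w ≈ 10.7 m³/d

Q_w = (V·X)/(θ_c X_r) = 333.0 × 3270 / (9.47 × 10700) = 10.75 m³/d.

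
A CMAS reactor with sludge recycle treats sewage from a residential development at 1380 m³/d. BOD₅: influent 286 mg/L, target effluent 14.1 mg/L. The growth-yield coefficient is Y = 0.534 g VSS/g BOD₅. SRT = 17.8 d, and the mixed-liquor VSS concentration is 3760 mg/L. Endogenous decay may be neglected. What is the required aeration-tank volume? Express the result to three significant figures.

V ≈ 949 m³

V·X = Y·Q·ΔS·θ_c gives V = 0.534 × 1380 × (286 − 14.1) × 17.8 / 3760 = 948.6 m³.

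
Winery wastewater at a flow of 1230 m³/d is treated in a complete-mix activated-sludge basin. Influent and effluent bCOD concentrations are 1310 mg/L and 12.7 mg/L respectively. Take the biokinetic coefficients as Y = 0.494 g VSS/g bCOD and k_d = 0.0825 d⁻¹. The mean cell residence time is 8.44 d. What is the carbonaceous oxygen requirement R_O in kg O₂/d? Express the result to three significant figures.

R_O ≈ 936 kg O₂/d

Observed yield with endogenous decay: Y_obs = Y / (1 + k_d·θ_c) = 0.494 / (1 + 0.0825 × 8.44) = 0.494 / 1.696 = 0.2912 g VSS/g bCOD.
Mass of bCOD removed per day: Q(S₀ − S) = 1230 × 1297 g/m³ = 1596 kg/d.
Biomass synthesised: P_X = Y_obs × 1596 = 464.7 kg VSS/d.
R_O = Q·(S₀ − S) − 1.42·P_X = 1596 − 1.42 × 464.7 = 935.8 kg O₂/d.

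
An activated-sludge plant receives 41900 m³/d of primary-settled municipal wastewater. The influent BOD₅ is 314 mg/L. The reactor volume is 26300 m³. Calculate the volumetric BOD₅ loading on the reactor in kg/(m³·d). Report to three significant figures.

L_v ≈ 0.500 kg BOD₅/(m³·d)

Volumetric loading L_v = Q·S₀ / V = 41900 × 314 g/m³ / 26300 m³ = 500.3 g/(m³·d) = 0.5003 kg BOD₅/(m³·d).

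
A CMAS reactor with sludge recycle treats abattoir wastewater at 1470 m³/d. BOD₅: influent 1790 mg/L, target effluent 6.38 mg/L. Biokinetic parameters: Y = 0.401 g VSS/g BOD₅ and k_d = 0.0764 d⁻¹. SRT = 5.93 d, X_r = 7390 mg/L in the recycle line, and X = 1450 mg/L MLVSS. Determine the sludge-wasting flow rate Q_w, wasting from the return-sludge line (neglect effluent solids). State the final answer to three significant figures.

Q_w ≈ 97.9 m³/d

Rearranging the biomass balance for a CMAS with decay, V = Y·Q·ΔS·θ_c / [X·(1+k_d θ_c)] = 0.401 × 1470 × (1790 − 6.38) × 5.93 / [1450 × (1 + 0.0764 × 5.93)] = 6.23×10^6 / 2107 = 2959 m³.
θ_c = V·X/(Q_w·X_r) when wasting from the recycle, so Q_w = V·X/(θ_c·X_r) = 2959 × 1450 / (5.93 × 7390) = 97.91 m³/d.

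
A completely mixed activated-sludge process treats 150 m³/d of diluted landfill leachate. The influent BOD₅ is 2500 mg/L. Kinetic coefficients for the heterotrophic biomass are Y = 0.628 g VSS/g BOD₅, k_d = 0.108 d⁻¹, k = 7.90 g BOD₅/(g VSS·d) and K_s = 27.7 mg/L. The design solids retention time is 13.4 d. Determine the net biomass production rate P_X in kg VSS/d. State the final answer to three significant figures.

P_X ≈ 96.2 kg VSS/d

Effluent substrate depends only on kinetics and SRT: S = K_s(1 + k_d θ_c) / [θ_c(Yk − k_d) − 1] = 27.7 × (1 + 0.108 × 13.4) / [13.4 × (0.628 × 7.90 − 0.108) − 1] = 67.79 / 64.03 = 1.059 mg/L.
Observed yield with endogenous decay: Y_obs = Y / (1 + k_d·θ_c) = 0.628 / (1 + 0.108 × 13.4) = 0.628 / 2.447 = 0.2566 g VSS/g BOD₅.
Mass of BOD₅ removed per day: Q(S₀ − S) = 150 × 2499 g/m³ = 374.8 kg/d.
Biomass produced: P_X = Y_obs·Q·ΔS = 0.2566 × 374.8 ≈ 96.19 kg VSS/d.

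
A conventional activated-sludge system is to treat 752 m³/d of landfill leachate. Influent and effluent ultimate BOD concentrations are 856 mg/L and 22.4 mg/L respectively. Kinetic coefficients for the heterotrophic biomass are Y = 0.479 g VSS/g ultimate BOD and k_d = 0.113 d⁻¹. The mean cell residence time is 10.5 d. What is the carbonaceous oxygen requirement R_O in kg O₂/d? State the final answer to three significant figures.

Y_obs = Y / (1 + k_d θ_c) = 0.479 / (1 + 0.113 × 10.5) = 0.479 / 2.187 = 0.2191.
ΔS = 856 − 22.4 = 833.6 mg/L, so the substrate removal rate is 752 × 833.6/1000 = 626.9 kg ultimate BOD/d.
Net sludge production P_X = 0.2191 × 626.9 = 137.3 kg VSS/d.
R_O = Q·ΔS − 1.42 P_X = 626.9 − 195.0 = 431.9 kg O₂/d.

R_O ≈ 432 kg O₂/d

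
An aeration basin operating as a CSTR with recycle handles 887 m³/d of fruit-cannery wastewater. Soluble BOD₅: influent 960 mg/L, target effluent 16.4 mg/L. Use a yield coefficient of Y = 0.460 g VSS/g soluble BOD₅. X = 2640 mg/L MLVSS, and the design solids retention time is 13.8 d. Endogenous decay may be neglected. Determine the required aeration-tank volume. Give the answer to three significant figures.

V·X = Y·Q·ΔS·θ_c gives V = 0.460 × 887 × (960 − 16.4) × 13.8 / 2640 = 2013 m³.

V ≈ 2010 m³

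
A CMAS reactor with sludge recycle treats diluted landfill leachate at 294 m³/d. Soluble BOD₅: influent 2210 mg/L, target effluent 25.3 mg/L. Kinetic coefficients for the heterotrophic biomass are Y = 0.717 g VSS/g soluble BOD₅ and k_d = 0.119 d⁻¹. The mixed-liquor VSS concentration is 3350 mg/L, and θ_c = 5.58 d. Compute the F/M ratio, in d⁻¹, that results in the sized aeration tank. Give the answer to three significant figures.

F/M ≈ 0.421 d⁻¹

From the SRT design equation V = Y Q (S₀−S) θ_c / [X (1 + k_d θ_c)] = 0.717 × 294 × (2210 − 25.3) × 5.58 / [3350 × (1 + 0.119 × 5.58)] = 2.57×10^6 / 5574 = 461.0 m³.
Food-to-microorganism ratio F/M = Q S₀ / (V X) = 294 × 2210 / (461.0 × 3350) = 0.4207 d⁻¹.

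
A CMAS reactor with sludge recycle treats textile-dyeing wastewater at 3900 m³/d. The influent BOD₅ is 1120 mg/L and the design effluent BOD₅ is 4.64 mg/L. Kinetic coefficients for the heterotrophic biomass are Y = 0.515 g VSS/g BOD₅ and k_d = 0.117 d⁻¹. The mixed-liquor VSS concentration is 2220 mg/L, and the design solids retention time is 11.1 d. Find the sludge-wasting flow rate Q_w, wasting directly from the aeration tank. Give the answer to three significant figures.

From the SRT design equation V = Y Q (S₀−S) θ_c / [X (1 + k_d θ_c)] = 0.515 × 3900 × (1120 − 4.64) × 11.1 / [2220 × (1 + 0.117 × 11.1)] = 2.49×10^7 / 5103 = 4873 m³.
With mixed-liquor wasting, θ_c = V/Q_w, so Q_w = V/θ_c = 4873/11.1 = 439.0 m³/d.

Q_w ≈ 439 m³/d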